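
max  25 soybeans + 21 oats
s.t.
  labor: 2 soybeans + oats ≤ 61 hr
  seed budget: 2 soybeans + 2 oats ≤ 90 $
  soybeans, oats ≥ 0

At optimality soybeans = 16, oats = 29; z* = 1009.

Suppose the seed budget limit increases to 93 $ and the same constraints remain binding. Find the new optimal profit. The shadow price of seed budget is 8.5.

1034.5

Δb = 3, so new z* = 1009 + (8.5)·(3) = 1009 + 25.5 = 1034.5.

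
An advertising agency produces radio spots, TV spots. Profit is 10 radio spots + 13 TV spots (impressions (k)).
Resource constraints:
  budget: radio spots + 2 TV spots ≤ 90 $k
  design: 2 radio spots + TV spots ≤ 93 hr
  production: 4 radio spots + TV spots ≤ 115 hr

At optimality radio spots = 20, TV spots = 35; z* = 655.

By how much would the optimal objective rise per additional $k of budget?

6

Binding: budget and production. Non-binding: design (18 unused).
Since design is not tight, its dual is 0.
From A_Bᵀ y = c: 1·y_budget + 4·y_production = 10; 2·y_budget + 1·y_production = 13.
Solving: y_budget = 6, y_production = 1.
Shadow price of budget = 6.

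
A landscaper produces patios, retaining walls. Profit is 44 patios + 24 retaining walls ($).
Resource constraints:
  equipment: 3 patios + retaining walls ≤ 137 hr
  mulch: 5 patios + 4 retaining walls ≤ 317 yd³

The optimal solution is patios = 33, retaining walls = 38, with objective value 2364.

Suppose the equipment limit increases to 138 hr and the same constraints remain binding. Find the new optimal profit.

2372

Check each constraint at x*: equipment 137/137 (tight); mulch 317/317 (tight).
Dual feasibility on the basic columns requires 3·y_equipment + 5·y_mulch = 44, 1·y_equipment + 4·y_mulch = 24.
→ y_equipment = 8 and y_mulch = 4.
Δz = y_equipment·Δb = 8 × (1) = 8, so new z* = 2364 + 8 = 2372.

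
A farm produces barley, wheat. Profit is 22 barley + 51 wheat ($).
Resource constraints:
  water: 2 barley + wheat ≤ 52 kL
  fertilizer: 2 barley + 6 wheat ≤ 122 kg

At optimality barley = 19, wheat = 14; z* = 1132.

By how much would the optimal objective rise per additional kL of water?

Check each constraint at x*: water 52/52 (tight); fertilizer 122/122 (tight).
Dual feasibility on the basic columns requires 2·y_water + 2·y_fertilizer = 22, 1·y_water + 6·y_fertilizer = 51.
This yields shadow prices y_water = 3, y_fertilizer = 8.
Shadow price of water = 3.

3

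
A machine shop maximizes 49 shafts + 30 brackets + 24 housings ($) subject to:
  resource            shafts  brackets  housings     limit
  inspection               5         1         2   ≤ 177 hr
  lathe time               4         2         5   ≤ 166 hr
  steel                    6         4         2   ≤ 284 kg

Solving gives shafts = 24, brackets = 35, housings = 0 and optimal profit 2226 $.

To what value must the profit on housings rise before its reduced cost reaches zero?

Check each constraint at x*: inspection 155/177 (slack 22); lathe time 166/166 (tight); steel 284/284 (tight).
By complementary slackness, y = 0 for the non-binding constraint.
The binding rows give the dual system: 4·y_lathe time + 6·y_steel = 49 and 2·y_lathe time + 4·y_steel = 30.
This yields shadow prices y_lathe time = 4, y_steel = 5.5.
housings enters the basis when its profit ≥ yᵀa₃ = 4·5 + 5.5·2 = 31.

31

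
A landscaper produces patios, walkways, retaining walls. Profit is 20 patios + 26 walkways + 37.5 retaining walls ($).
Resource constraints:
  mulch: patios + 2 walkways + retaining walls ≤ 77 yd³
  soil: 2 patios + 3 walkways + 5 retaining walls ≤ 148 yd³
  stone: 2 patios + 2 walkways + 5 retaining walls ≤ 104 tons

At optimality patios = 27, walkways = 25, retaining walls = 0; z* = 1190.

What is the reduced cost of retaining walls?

Binding: mulch and stone. Non-binding: soil (19 unused).
Slack constraints have shadow price 0 (complementary slackness).
Dual feasibility on the basic columns requires 1·y_mulch + 2·y_stone = 20, 2·y_mulch + 2·y_stone = 26.
This yields shadow prices y_mulch = 6, y_stone = 7.
Reduced cost of retaining walls: c₃ − yᵀa₃ = 37.5 − (6·1 + 7·5) = 37.5 − 41 = -3.5.

-3.5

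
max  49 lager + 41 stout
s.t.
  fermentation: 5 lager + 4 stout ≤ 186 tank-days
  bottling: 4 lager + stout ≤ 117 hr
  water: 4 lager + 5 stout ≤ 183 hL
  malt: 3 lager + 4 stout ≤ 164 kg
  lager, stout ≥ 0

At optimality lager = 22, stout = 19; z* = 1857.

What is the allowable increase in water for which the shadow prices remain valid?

24.75

Binding constraints: fermentation, water. The basis is B = [[5,4],[4,5]] with det 9.
Per unit increase in water, x* moves by d = (-0.4444, 0.5556).
The basis stays optimal until malt becomes binding; allowable increase = 24.75 hL.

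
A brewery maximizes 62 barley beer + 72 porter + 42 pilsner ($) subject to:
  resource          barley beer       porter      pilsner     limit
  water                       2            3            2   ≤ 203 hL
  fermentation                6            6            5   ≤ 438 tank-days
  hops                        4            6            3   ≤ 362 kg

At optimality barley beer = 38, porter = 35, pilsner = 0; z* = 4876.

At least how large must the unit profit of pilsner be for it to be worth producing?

50

Check each constraint at x*: water 181/203 (slack 22); fermentation 438/438 (tight); hops 362/362 (tight).
Slack constraints have shadow price 0 (complementary slackness).
Dual feasibility on the basic columns requires 6·y_fermentation + 4·y_hops = 62, 6·y_fermentation + 6·y_hops = 72.
→ y_fermentation = 7 and y_hops = 5.
pilsner enters the basis when its profit ≥ yᵀa₃ = 7·5 + 5·3 = 50.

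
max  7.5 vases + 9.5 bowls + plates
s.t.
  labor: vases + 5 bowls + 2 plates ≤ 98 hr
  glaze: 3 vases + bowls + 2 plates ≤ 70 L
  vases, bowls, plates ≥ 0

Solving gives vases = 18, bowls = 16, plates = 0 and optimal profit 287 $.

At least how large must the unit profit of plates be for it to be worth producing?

Check each constraint at x*: labor 98/98 (tight); glaze 70/70 (tight).
From A_Bᵀ y = c: 1·y_labor + 3·y_glaze = 7.5; 5·y_labor + 1·y_glaze = 9.5.
→ y_labor = 1.5 and y_glaze = 2.
plates enters the basis when its profit ≥ yᵀa₃ = 1.5·2 + 2·2 = 7.

7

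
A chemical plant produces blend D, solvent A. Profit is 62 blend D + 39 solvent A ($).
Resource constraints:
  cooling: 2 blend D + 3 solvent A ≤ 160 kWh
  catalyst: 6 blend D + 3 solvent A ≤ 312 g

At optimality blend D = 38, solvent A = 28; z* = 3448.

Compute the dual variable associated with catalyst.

9

Check each constraint at x*: cooling 160/160 (tight); catalyst 312/312 (tight).
From A_Bᵀ y = c: 2·y_cooling + 6·y_catalyst = 62; 3·y_cooling + 3·y_catalyst = 39.
Solving: y_cooling = 4, y_catalyst = 9.
Shadow price of catalyst = 9.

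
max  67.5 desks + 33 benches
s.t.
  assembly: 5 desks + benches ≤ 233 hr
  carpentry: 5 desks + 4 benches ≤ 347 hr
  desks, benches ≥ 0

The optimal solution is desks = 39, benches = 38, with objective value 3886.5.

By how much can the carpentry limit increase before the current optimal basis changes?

Binding constraints: assembly, carpentry. The basis is B = [[5,1],[5,4]] with det 15.
Per unit increase in carpentry, x* moves by d = (-0.0667, 0.3333).
The basis stays optimal until desks reaches 0; allowable increase = 585 hr.

585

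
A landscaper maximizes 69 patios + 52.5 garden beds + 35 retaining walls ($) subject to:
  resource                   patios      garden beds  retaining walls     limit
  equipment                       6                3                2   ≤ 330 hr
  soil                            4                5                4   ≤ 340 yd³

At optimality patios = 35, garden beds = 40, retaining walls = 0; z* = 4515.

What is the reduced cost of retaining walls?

Both equipment and soil are binding at x*.
Dual feasibility on the basic columns requires 6·y_equipment + 4·y_soil = 69, 3·y_equipment + 5·y_soil = 52.5.
Solving: y_equipment = 7.5, y_soil = 6.
Reduced cost of retaining walls: c₃ − yᵀa₃ = 35 − (7.5·2 + 6·4) = 35 − 39 = -4.

-4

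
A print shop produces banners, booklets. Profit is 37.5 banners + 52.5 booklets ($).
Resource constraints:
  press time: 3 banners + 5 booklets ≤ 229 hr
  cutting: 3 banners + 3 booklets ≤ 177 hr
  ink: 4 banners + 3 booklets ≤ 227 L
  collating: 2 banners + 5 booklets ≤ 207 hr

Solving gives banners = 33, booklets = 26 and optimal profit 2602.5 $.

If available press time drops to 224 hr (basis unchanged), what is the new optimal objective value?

At the optimum: press time uses 229 of 229 (binding); cutting uses 177 of 177 (binding); ink uses 210 of 227 (slack = 17); collating uses 196 of 207 (slack = 11).
By complementary slackness, y = 0 for the non-binding constraints.
The binding rows give the dual system: 3·y_press time + 3·y_cutting = 37.5 and 5·y_press time + 3·y_cutting = 52.5.
This yields shadow prices y_press time = 7.5, y_cutting = 5.
Δz = y_press time·Δb = 7.5 × (-5) = -37.5, so new z* = 2602.5 − 37.5 = 2565.

2565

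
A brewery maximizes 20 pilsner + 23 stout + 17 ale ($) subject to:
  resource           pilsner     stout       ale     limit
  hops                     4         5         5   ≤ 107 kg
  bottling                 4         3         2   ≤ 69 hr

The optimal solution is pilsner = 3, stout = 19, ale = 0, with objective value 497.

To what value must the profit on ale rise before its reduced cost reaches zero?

Both hops and bottling are binding at x*.
The binding rows give the dual system: 4·y_hops + 4·y_bottling = 20 and 5·y_hops + 3·y_bottling = 23.
→ y_hops = 4 and y_bottling = 1.
ale enters the basis when its profit ≥ yᵀa₃ = 4·5 + 1·2 = 22.

22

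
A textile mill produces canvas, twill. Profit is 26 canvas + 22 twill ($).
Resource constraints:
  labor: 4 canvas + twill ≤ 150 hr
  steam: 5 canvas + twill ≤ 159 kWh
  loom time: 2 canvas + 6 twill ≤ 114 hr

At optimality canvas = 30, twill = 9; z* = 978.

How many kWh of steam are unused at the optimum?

steam used = 5·30 + 1·9 = 159; slack = 159 − 159 = 0.

0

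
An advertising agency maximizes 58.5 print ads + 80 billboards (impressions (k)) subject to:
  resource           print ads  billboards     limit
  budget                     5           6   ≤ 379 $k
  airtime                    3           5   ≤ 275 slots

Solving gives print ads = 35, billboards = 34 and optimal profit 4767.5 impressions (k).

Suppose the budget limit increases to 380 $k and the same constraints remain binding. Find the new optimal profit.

Both budget and airtime are binding at x*.
The binding rows give the dual system: 5·y_budget + 3·y_airtime = 58.5 and 6·y_budget + 5·y_airtime = 80.
→ y_budget = 7.5 and y_airtime = 7.
Δz = y_budget·Δb = 7.5 × (1) = 7.5, so new z* = 4767.5 + 7.5 = 4775.

4775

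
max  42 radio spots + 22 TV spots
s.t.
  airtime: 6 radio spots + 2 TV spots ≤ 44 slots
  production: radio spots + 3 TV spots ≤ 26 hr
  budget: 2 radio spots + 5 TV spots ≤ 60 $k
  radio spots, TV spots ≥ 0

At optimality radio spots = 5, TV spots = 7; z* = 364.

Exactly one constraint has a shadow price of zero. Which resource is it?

budget

airtime: 44/44 (binding)
production: 26/26 (binding)
budget: 45/60 (slack 15)
By complementary slackness, a constraint with positive slack has shadow price 0 → budget.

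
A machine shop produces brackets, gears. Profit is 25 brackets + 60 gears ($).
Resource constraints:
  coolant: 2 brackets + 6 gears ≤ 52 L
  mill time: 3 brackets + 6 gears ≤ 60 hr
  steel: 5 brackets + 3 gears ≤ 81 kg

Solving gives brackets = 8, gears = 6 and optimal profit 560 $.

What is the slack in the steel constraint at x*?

23

steel used = 5·8 + 3·6 = 58; slack = 81 − 58 = 23.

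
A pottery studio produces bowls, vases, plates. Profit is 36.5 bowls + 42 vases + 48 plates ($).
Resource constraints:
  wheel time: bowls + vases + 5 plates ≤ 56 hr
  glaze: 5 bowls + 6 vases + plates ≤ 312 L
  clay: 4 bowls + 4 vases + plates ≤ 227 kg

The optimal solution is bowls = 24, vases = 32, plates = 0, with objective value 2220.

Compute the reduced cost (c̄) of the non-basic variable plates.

Check each constraint at x*: wheel time 56/56 (tight); glaze 312/312 (tight); clay 224/227 (slack 3).
Since clay is not tight, its dual is 0.
The binding rows give the dual system: 1·y_wheel time + 5·y_glaze = 36.5 and 1·y_wheel time + 6·y_glaze = 42.
This yields shadow prices y_wheel time = 9, y_glaze = 5.5.
Reduced cost of plates: c₃ − yᵀa₃ = 48 − (9·5 + 5.5·1) = 48 − 50.5 = -2.5.

-2.5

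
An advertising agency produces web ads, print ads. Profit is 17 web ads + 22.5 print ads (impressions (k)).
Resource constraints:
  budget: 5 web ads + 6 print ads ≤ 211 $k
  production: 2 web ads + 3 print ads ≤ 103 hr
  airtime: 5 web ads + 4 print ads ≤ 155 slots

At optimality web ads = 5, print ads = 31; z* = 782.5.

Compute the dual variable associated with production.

3.5

Check each constraint at x*: budget 211/211 (tight); production 103/103 (tight); airtime 149/155 (slack 6).
Since airtime is not tight, its dual is 0.
The binding rows give the dual system: 5·y_budget + 2·y_production = 17 and 6·y_budget + 3·y_production = 22.5.
This yields shadow prices y_budget = 2, y_production = 3.5.
Shadow price of production = 3.5.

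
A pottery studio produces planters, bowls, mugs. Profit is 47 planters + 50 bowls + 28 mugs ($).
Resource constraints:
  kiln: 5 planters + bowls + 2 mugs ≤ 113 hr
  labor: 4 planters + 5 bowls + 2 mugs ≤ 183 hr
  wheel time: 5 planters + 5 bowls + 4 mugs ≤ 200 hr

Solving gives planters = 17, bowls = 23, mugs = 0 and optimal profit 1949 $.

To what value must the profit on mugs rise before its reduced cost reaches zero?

34

At the optimum: kiln uses 108 of 113 (slack = 5); labor uses 183 of 183 (binding); wheel time uses 200 of 200 (binding).
Since kiln is not tight, its dual is 0.
The binding rows give the dual system: 4·y_labor + 5·y_wheel time = 47 and 5·y_labor + 5·y_wheel time = 50.
This yields shadow prices y_labor = 3, y_wheel time = 7.
mugs enters the basis when its profit ≥ yᵀa₃ = 3·2 + 7·4 = 34.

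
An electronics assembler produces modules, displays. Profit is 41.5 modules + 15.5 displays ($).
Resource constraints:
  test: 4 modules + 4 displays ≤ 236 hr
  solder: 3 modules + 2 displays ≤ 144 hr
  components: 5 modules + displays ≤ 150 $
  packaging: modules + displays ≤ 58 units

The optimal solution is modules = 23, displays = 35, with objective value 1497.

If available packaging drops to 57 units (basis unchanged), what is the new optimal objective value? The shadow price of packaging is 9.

Δb = -1, so new z* = 1497 + (9)·(-1) = 1497 − 9 = 1488.

1488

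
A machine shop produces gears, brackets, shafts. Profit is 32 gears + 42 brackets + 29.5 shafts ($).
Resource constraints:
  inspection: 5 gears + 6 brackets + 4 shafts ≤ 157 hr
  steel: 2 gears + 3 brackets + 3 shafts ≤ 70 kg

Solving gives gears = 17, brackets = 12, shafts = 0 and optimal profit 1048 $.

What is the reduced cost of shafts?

At the optimum: inspection uses 157 of 157 (binding); steel uses 70 of 70 (binding).
The binding rows give the dual system: 5·y_inspection + 2·y_steel = 32 and 6·y_inspection + 3·y_steel = 42.
Solving: y_inspection = 4, y_steel = 6.
Reduced cost of shafts: c₃ − yᵀa₃ = 29.5 − (4·4 + 6·3) = 29.5 − 34 = -4.5.

-4.5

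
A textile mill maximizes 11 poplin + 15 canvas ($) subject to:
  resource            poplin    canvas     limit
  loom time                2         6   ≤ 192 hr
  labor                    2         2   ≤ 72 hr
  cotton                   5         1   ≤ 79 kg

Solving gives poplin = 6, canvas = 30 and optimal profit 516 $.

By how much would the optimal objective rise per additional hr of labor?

Binding: loom time and labor. Non-binding: cotton (19 unused).
Since cotton is not tight, its dual is 0.
The binding rows give the dual system: 2·y_loom time + 2·y_labor = 11 and 6·y_loom time + 2·y_labor = 15.
This yields shadow prices y_loom time = 1, y_labor = 4.5.
Shadow price of labor = 4.5.

4.5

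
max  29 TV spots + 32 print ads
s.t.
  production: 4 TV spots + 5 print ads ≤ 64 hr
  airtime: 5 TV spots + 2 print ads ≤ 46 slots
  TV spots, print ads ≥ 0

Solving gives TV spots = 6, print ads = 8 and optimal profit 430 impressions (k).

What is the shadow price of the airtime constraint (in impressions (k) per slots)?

1

Both production and airtime are binding at x*.
From A_Bᵀ y = c: 4·y_production + 5·y_airtime = 29; 5·y_production + 2·y_airtime = 32.
This yields shadow prices y_production = 6, y_airtime = 1.
Shadow price of airtime = 1.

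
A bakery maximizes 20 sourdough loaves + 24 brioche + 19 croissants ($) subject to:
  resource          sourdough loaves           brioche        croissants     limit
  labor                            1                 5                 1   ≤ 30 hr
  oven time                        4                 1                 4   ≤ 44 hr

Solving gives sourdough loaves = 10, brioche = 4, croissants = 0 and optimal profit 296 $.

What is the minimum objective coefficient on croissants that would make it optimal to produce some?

Both labor and oven time are binding at x*.
Dual feasibility on the basic columns requires 1·y_labor + 4·y_oven time = 20, 5·y_labor + 1·y_oven time = 24.
Solving: y_labor = 4, y_oven time = 4.
croissants enters the basis when its profit ≥ yᵀa₃ = 4·1 + 4·4 = 20.

20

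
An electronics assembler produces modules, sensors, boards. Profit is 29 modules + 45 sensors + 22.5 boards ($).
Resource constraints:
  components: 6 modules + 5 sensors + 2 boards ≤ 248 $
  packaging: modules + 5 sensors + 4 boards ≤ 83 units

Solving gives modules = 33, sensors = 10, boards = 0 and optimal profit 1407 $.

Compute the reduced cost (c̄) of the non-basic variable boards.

-5.5

Check each constraint at x*: components 248/248 (tight); packaging 83/83 (tight).
From A_Bᵀ y = c: 6·y_components + 1·y_packaging = 29; 5·y_components + 5·y_packaging = 45.
→ y_components = 4 and y_packaging = 5.
Reduced cost of boards: c₃ − yᵀa₃ = 22.5 − (4·2 + 5·4) = 22.5 − 28 = -5.5.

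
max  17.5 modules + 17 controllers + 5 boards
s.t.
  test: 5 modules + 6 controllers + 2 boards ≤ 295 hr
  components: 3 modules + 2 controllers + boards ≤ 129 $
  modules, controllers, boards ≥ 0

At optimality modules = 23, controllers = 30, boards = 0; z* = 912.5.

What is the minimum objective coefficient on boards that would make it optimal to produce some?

6.5

Check each constraint at x*: test 295/295 (tight); components 129/129 (tight).
From A_Bᵀ y = c: 5·y_test + 3·y_components = 17.5; 6·y_test + 2·y_components = 17.
This yields shadow prices y_test = 2, y_components = 2.5.
boards enters the basis when its profit ≥ yᵀa₃ = 2·2 + 2.5·1 = 6.5.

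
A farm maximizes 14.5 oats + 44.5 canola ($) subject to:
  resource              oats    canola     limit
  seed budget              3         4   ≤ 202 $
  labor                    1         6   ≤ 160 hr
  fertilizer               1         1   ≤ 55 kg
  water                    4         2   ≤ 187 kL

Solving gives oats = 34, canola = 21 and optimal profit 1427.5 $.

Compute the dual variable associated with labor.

Check each constraint at x*: seed budget 186/202 (slack 16); labor 160/160 (tight); fertilizer 55/55 (tight); water 178/187 (slack 9).
By complementary slackness, y = 0 for the non-binding constraints.
Dual feasibility on the basic columns requires 1·y_labor + 1·y_fertilizer = 14.5, 6·y_labor + 1·y_fertilizer = 44.5.
This yields shadow prices y_labor = 6, y_fertilizer = 8.5.
Shadow price of labor = 6.

6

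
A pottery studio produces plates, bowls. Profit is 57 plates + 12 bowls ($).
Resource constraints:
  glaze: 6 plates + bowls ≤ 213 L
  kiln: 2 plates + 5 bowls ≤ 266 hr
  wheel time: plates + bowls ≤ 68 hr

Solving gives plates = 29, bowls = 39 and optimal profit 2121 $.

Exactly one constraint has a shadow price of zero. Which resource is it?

kiln

glaze: 213/213 (binding)
kiln: 253/266 (slack 13)
wheel time: 68/68 (binding)
By complementary slackness, a constraint with positive slack has shadow price 0 → kiln.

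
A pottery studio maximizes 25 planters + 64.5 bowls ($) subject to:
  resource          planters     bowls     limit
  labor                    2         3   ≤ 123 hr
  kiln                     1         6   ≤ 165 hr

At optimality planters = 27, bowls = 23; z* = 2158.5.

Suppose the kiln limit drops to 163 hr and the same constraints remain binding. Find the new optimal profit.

Both labor and kiln are binding at x*.
Dual feasibility on the basic columns requires 2·y_labor + 1·y_kiln = 25, 3·y_labor + 6·y_kiln = 64.5.
→ y_labor = 9.5 and y_kiln = 6.
Δz = y_kiln·Δb = 6 × (-2) = -12, so new z* = 2158.5 − 12 = 2146.5.

2146.5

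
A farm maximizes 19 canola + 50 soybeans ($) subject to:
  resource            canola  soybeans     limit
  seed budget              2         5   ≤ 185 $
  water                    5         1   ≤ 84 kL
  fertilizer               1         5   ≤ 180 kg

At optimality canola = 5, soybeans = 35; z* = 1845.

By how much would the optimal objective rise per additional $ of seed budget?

9

Binding: seed budget and fertilizer. Non-binding: water (24 unused).
Since water is not tight, its dual is 0.
Dual feasibility on the basic columns requires 2·y_seed budget + 1·y_fertilizer = 19, 5·y_seed budget + 5·y_fertilizer = 50.
This yields shadow prices y_seed budget = 9, y_fertilizer = 1.
Shadow price of seed budget = 9.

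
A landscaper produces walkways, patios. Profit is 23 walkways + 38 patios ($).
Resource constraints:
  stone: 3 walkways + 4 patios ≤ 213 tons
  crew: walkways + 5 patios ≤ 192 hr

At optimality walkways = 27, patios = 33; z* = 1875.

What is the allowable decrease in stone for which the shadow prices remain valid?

59.4

Binding constraints: stone, crew. The basis is B = [[3,4],[1,5]] with det 11.
Per unit decrease in stone, x* moves by d = (-0.4545, 0.0909).
The basis stays optimal until walkways reaches 0; allowable decrease = 59.4 tons.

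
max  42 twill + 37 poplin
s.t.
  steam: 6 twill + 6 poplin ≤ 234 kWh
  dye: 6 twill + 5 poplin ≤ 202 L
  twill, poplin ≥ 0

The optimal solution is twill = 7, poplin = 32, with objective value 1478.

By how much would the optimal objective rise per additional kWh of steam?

Both steam and dye are binding at x*.
Dual feasibility on the basic columns requires 6·y_steam + 6·y_dye = 42, 6·y_steam + 5·y_dye = 37.
Solving: y_steam = 2, y_dye = 5.
Shadow price of steam = 2.

2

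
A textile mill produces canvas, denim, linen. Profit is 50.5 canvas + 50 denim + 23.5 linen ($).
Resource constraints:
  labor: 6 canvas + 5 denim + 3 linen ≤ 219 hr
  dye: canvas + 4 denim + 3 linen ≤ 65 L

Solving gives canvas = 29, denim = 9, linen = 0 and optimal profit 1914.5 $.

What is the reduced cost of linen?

At the optimum: labor uses 219 of 219 (binding); dye uses 65 of 65 (binding).
The binding rows give the dual system: 6·y_labor + 1·y_dye = 50.5 and 5·y_labor + 4·y_dye = 50.
This yields shadow prices y_labor = 8, y_dye = 2.5.
Reduced cost of linen: c₃ − yᵀa₃ = 23.5 − (8·3 + 2.5·3) = 23.5 − 31.5 = -8.

-8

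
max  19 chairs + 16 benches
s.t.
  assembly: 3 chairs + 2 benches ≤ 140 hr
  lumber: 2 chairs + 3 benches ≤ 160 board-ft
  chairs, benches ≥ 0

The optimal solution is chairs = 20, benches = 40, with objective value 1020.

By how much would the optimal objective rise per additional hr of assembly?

5

Both assembly and lumber are binding at x*.
From A_Bᵀ y = c: 3·y_assembly + 2·y_lumber = 19; 2·y_assembly + 3·y_lumber = 16.
This yields shadow prices y_assembly = 5, y_lumber = 2.
Shadow price of assembly = 5.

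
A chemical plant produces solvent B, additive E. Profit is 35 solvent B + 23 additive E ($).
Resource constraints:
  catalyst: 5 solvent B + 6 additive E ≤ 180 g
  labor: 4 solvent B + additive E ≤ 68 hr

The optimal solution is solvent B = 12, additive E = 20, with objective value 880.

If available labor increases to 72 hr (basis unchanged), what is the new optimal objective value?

900

Both catalyst and labor are binding at x*.
The binding rows give the dual system: 5·y_catalyst + 4·y_labor = 35 and 6·y_catalyst + 1·y_labor = 23.
→ y_catalyst = 3 and y_labor = 5.
Δz = y_labor·Δb = 5 × (4) = 20, so new z* = 880 + 20 = 900.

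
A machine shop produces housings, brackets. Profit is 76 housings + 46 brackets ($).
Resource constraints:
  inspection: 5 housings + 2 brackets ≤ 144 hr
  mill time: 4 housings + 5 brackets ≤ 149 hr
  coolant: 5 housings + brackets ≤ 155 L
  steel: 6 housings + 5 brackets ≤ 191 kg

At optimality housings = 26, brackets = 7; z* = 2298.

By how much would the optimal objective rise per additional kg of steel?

Binding: inspection and steel. Non-binding: mill time (10 unused), coolant (18 unused).
By complementary slackness, y = 0 for the non-binding constraints.
Dual feasibility on the basic columns requires 5·y_inspection + 6·y_steel = 76, 2·y_inspection + 5·y_steel = 46.
Solving: y_inspection = 8, y_steel = 6.
Shadow price of steel = 6.

6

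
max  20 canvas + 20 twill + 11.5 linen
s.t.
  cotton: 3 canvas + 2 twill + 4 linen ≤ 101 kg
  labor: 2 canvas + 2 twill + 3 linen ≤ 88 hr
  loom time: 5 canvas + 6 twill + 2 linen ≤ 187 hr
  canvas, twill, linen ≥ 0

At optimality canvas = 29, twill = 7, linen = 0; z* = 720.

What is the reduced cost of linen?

-3.5

Check each constraint at x*: cotton 101/101 (tight); labor 72/88 (slack 16); loom time 187/187 (tight).
Slack constraints have shadow price 0 (complementary slackness).
From A_Bᵀ y = c: 3·y_cotton + 5·y_loom time = 20; 2·y_cotton + 6·y_loom time = 20.
→ y_cotton = 2.5 and y_loom time = 2.5.
Reduced cost of linen: c₃ − yᵀa₃ = 11.5 − (2.5·4 + 2.5·2) = 11.5 − 15 = -3.5.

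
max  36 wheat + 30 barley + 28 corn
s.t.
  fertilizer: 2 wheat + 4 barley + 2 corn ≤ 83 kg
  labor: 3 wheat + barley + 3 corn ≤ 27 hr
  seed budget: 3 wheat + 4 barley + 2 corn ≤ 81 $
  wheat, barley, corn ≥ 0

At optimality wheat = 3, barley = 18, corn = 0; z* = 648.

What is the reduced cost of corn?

-2

Binding: labor and seed budget. Non-binding: fertilizer (5 unused).
Since fertilizer is not tight, its dual is 0.
Dual feasibility on the basic columns requires 3·y_labor + 3·y_seed budget = 36, 1·y_labor + 4·y_seed budget = 30.
→ y_labor = 6 and y_seed budget = 6.
Reduced cost of corn: c₃ − yᵀa₃ = 28 − (6·3 + 6·2) = 28 − 30 = -2.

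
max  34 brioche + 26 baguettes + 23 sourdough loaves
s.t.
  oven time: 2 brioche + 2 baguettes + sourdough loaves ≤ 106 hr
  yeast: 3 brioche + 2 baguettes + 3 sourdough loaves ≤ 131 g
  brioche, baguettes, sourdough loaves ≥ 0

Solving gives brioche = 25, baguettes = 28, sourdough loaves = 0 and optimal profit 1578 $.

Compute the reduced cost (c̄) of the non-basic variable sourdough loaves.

-6

At the optimum: oven time uses 106 of 106 (binding); yeast uses 131 of 131 (binding).
Dual feasibility on the basic columns requires 2·y_oven time + 3·y_yeast = 34, 2·y_oven time + 2·y_yeast = 26.
This yields shadow prices y_oven time = 5, y_yeast = 8.
Reduced cost of sourdough loaves: c₃ − yᵀa₃ = 23 − (5·1 + 8·3) = 23 − 29 = -6.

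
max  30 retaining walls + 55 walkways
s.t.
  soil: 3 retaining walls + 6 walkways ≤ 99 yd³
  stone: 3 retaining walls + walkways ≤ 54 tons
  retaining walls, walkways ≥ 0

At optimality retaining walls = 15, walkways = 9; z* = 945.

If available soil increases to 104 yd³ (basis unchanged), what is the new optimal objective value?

990

Check each constraint at x*: soil 99/99 (tight); stone 54/54 (tight).
Dual feasibility on the basic columns requires 3·y_soil + 3·y_stone = 30, 6·y_soil + 1·y_stone = 55.
→ y_soil = 9 and y_stone = 1.
Δz = y_soil·Δb = 9 × (5) = 45, so new z* = 945 + 45 = 990.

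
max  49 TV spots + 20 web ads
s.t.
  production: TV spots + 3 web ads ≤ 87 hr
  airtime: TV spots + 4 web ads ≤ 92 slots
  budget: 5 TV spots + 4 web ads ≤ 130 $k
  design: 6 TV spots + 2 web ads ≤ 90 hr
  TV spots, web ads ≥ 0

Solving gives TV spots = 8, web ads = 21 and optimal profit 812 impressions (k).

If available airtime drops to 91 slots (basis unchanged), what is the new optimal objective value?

811

Check each constraint at x*: production 71/87 (slack 16); airtime 92/92 (tight); budget 124/130 (slack 6); design 90/90 (tight).
By complementary slackness, y = 0 for the non-binding constraints.
From A_Bᵀ y = c: 1·y_airtime + 6·y_design = 49; 4·y_airtime + 2·y_design = 20.
This yields shadow prices y_airtime = 1, y_design = 8.
Δz = y_airtime·Δb = 1 × (-1) = -1, so new z* = 812 − 1 = 811.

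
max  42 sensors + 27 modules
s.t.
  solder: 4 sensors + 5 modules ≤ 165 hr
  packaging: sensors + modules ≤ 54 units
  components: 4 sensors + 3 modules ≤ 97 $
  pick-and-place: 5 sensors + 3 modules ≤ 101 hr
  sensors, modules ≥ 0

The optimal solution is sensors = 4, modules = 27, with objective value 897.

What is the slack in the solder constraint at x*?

14

solder used = 4·4 + 5·27 = 151; slack = 165 − 151 = 14.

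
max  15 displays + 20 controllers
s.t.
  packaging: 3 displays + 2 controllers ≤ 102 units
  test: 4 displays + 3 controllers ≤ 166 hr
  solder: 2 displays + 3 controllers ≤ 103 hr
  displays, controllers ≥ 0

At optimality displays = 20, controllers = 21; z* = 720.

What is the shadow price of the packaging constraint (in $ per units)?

1

Binding: packaging and solder. Non-binding: test (23 unused).
Slack constraints have shadow price 0 (complementary slackness).
Dual feasibility on the basic columns requires 3·y_packaging + 2·y_solder = 15, 2·y_packaging + 3·y_solder = 20.
→ y_packaging = 1 and y_solder = 6.
Shadow price of packaging = 1.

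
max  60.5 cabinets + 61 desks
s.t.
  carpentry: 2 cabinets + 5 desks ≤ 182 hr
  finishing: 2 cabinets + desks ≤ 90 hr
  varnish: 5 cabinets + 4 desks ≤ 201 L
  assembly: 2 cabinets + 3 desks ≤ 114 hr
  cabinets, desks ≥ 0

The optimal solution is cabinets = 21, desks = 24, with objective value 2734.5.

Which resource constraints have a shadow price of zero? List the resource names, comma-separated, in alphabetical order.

carpentry, finishing

carpentry: 162/182 (slack 20)
finishing: 66/90 (slack 24)
varnish: 201/201 (binding)
assembly: 114/114 (binding)
By complementary slackness, a constraint with positive slack has shadow price 0 → carpentry, finishing.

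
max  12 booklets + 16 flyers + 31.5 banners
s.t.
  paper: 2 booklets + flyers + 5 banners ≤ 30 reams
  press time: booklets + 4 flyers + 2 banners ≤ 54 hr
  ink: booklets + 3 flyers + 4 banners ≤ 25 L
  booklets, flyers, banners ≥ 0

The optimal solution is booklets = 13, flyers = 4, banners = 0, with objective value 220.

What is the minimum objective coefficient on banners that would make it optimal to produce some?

At the optimum: paper uses 30 of 30 (binding); press time uses 29 of 54 (slack = 25); ink uses 25 of 25 (binding).
Slack constraints have shadow price 0 (complementary slackness).
The binding rows give the dual system: 2·y_paper + 1·y_ink = 12 and 1·y_paper + 3·y_ink = 16.
Solving: y_paper = 4, y_ink = 4.
banners enters the basis when its profit ≥ yᵀa₃ = 4·5 + 4·4 = 36.

36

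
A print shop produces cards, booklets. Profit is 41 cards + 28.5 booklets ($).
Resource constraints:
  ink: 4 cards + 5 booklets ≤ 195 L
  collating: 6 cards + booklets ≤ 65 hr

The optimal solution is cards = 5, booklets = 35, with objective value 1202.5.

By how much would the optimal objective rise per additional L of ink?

5

Check each constraint at x*: ink 195/195 (tight); collating 65/65 (tight).
From A_Bᵀ y = c: 4·y_ink + 6·y_collating = 41; 5·y_ink + 1·y_collating = 28.5.
Solving: y_ink = 5, y_collating = 3.5.
Shadow price of ink = 5.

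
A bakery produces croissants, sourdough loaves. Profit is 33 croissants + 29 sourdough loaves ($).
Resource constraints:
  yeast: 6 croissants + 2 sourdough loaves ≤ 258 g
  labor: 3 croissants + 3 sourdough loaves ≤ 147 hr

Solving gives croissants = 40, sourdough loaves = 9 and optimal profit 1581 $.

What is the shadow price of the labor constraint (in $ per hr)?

At the optimum: yeast uses 258 of 258 (binding); labor uses 147 of 147 (binding).
From A_Bᵀ y = c: 6·y_yeast + 3·y_labor = 33; 2·y_yeast + 3·y_labor = 29.
Solving: y_yeast = 1, y_labor = 9.
Shadow price of labor = 9.

9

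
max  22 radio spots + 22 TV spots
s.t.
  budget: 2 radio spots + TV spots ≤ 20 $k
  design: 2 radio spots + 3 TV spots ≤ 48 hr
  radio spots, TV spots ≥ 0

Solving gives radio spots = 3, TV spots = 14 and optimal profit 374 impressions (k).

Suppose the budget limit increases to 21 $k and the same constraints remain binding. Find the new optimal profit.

379.5

Both budget and design are binding at x*.
Dual feasibility on the basic columns requires 2·y_budget + 2·y_design = 22, 1·y_budget + 3·y_design = 22.
→ y_budget = 5.5 and y_design = 5.5.
Δz = y_budget·Δb = 5.5 × (1) = 5.5, so new z* = 374 + 5.5 = 379.5.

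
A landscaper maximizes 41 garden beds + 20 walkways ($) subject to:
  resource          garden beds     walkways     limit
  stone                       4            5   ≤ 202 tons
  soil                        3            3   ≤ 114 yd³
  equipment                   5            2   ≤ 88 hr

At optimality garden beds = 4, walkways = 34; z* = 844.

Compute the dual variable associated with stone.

0

Check each constraint at x*: stone 186/202 (slack 16); soil 114/114 (tight); equipment 88/88 (tight).
Slack constraints have shadow price 0 (complementary slackness).
From A_Bᵀ y = c: 3·y_soil + 5·y_equipment = 41; 3·y_soil + 2·y_equipment = 20.
→ y_soil = 2 and y_equipment = 7.
Shadow price of stone = 0.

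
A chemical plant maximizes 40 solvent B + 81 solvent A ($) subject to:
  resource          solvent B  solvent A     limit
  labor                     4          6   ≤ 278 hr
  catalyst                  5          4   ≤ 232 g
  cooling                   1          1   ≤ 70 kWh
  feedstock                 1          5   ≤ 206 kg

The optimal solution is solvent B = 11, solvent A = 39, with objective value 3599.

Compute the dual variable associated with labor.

At the optimum: labor uses 278 of 278 (binding); catalyst uses 211 of 232 (slack = 21); cooling uses 50 of 70 (slack = 20); feedstock uses 206 of 206 (binding).
By complementary slackness, y = 0 for the non-binding constraints.
The binding rows give the dual system: 4·y_labor + 1·y_feedstock = 40 and 6·y_labor + 5·y_feedstock = 81.
Solving: y_labor = 8.5, y_feedstock = 6.
Shadow price of labor = 8.5.

8.5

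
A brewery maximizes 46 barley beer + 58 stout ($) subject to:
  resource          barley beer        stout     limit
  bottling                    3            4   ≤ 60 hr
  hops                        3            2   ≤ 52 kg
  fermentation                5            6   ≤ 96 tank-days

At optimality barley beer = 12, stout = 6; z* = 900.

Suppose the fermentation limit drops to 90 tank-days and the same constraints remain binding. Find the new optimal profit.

870

Check each constraint at x*: bottling 60/60 (tight); hops 48/52 (slack 4); fermentation 96/96 (tight).
By complementary slackness, y = 0 for the non-binding constraint.
The binding rows give the dual system: 3·y_bottling + 5·y_fermentation = 46 and 4·y_bottling + 6·y_fermentation = 58.
Solving: y_bottling = 7, y_fermentation = 5.
Δz = y_fermentation·Δb = 5 × (-6) = -30, so new z* = 900 − 30 = 870.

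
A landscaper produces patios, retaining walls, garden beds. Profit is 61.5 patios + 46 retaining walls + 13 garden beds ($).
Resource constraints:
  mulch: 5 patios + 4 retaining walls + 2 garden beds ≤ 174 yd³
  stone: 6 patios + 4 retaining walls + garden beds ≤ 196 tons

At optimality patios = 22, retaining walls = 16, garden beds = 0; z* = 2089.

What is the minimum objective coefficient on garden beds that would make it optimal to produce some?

Both mulch and stone are binding at x*.
From A_Bᵀ y = c: 5·y_mulch + 6·y_stone = 61.5; 4·y_mulch + 4·y_stone = 46.
This yields shadow prices y_mulch = 7.5, y_stone = 4.
garden beds enters the basis when its profit ≥ yᵀa₃ = 7.5·2 + 4·1 = 19.

19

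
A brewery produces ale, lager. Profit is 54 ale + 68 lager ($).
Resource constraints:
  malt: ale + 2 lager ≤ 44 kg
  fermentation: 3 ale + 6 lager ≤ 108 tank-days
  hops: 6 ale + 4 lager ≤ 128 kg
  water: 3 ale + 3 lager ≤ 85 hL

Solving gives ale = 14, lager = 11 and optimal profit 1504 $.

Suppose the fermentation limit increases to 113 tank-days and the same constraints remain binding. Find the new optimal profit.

1544

At the optimum: malt uses 36 of 44 (slack = 8); fermentation uses 108 of 108 (binding); hops uses 128 of 128 (binding); water uses 75 of 85 (slack = 10).
By complementary slackness, y = 0 for the non-binding constraints.
The binding rows give the dual system: 3·y_fermentation + 6·y_hops = 54 and 6·y_fermentation + 4·y_hops = 68.
Solving: y_fermentation = 8, y_hops = 5.
Δz = y_fermentation·Δb = 8 × (5) = 40, so new z* = 1504 + 40 = 1544.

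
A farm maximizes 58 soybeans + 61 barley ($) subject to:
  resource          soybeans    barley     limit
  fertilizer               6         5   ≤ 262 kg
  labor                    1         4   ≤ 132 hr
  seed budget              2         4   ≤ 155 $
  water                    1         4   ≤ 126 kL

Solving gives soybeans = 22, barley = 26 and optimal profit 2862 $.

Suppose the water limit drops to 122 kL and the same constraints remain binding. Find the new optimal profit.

2846

Binding: fertilizer and water. Non-binding: labor (6 unused), seed budget (7 unused).
Since labor, seed budget are not tight, their duals are 0.
Dual feasibility on the basic columns requires 6·y_fertilizer + 1·y_water = 58, 5·y_fertilizer + 4·y_water = 61.
Solving: y_fertilizer = 9, y_water = 4.
Δz = y_water·Δb = 4 × (-4) = -16, so new z* = 2862 − 16 = 2846.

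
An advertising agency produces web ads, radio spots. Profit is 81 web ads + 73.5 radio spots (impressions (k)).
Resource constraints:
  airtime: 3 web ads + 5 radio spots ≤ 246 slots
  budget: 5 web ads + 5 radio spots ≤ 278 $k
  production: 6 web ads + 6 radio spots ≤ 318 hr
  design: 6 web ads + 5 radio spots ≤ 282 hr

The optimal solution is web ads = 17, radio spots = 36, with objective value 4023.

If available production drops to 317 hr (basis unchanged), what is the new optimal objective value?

Check each constraint at x*: airtime 231/246 (slack 15); budget 265/278 (slack 13); production 318/318 (tight); design 282/282 (tight).
Slack constraints have shadow price 0 (complementary slackness).
The binding rows give the dual system: 6·y_production + 6·y_design = 81 and 6·y_production + 5·y_design = 73.5.
→ y_production = 6 and y_design = 7.5.
Δz = y_production·Δb = 6 × (-1) = -6, so new z* = 4023 − 6 = 4017.

4017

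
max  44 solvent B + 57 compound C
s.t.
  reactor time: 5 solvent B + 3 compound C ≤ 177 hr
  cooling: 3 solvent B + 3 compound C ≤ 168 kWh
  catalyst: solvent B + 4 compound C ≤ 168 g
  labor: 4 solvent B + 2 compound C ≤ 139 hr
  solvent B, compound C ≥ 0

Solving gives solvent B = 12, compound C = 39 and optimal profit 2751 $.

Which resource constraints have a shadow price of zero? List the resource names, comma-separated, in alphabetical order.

cooling, labor

reactor time: 177/177 (binding)
cooling: 153/168 (slack 15)
catalyst: 168/168 (binding)
labor: 126/139 (slack 13)
By complementary slackness, a constraint with positive slack has shadow price 0 → cooling, labor.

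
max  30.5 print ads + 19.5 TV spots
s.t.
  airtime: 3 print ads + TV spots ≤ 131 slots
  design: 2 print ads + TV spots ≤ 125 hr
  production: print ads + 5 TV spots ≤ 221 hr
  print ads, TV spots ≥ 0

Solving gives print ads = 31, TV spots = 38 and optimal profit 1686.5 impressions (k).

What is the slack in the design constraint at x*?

25

design used = 2·31 + 1·38 = 100; slack = 125 − 100 = 25.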